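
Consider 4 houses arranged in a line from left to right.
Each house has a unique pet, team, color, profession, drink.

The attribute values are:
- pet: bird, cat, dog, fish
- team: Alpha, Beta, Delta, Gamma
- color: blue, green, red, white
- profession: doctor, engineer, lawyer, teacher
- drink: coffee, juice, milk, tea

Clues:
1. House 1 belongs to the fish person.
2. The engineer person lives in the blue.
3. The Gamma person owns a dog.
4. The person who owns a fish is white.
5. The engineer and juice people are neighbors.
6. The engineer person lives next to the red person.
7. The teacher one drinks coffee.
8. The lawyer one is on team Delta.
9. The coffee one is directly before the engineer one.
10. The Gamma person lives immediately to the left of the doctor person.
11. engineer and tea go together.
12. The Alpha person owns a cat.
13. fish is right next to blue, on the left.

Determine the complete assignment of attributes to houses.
Solution:

House | Pet | Team | Color | Profession | Drink
-----------------------------------------------
  1   | fish | Beta | white | teacher | coffee
  2   | dog | Gamma | blue | engineer | tea
  3   | cat | Alpha | red | doctor | juice
  4   | bird | Delta | green | lawyer | milk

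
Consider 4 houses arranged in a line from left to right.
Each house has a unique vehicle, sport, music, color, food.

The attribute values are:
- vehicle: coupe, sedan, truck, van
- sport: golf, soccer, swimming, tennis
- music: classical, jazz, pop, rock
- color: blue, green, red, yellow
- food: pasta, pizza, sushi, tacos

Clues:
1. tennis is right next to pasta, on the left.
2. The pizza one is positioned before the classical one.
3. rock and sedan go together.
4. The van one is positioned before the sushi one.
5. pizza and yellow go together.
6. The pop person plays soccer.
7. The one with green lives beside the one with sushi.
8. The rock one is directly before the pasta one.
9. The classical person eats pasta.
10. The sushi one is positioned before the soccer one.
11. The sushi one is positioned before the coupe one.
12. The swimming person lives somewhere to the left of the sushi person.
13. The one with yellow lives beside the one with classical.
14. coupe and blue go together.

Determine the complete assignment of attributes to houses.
Solution:

House | Vehicle | Sport | Music | Color | Food
----------------------------------------------
  1   | sedan | tennis | rock | yellow | pizza
  2   | van | swimming | classical | green | pasta
  3   | truck | golf | jazz | red | sushi
  4   | coupe | soccer | pop | blue | tacos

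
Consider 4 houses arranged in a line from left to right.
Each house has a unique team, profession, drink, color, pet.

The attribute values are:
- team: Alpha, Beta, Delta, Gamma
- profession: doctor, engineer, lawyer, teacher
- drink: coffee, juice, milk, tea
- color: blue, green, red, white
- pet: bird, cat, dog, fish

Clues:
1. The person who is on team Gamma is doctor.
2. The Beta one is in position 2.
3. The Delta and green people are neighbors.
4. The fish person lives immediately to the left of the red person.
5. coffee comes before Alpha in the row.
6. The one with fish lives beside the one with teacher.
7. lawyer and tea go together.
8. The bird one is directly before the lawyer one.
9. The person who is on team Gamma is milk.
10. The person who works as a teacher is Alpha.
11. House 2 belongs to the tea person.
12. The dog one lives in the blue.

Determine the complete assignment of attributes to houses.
Solution:

House | Team | Profession | Drink | Color | Pet
-----------------------------------------------
  1   | Delta | engineer | coffee | white | bird
  2   | Beta | lawyer | tea | green | fish
  3   | Alpha | teacher | juice | red | cat
  4   | Gamma | doctor | milk | blue | dog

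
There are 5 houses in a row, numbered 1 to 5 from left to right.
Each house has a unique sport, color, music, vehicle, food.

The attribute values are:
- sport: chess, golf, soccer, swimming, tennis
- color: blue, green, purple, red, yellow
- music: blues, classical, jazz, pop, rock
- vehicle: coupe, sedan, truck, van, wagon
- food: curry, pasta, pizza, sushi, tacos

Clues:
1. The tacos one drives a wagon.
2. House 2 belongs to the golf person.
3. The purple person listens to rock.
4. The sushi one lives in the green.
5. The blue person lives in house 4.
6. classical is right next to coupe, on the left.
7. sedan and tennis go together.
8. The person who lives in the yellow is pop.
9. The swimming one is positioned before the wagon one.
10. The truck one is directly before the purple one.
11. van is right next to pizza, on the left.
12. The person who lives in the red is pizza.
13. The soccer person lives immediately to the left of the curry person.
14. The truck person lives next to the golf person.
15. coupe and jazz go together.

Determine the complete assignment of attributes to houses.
Solution:

House | Sport | Color | Music | Vehicle | Food
----------------------------------------------
  1   | soccer | green | blues | truck | sushi
  2   | golf | purple | rock | van | curry
  3   | tennis | red | classical | sedan | pizza
  4   | swimming | blue | jazz | coupe | pasta
  5   | chess | yellow | pop | wagon | tacos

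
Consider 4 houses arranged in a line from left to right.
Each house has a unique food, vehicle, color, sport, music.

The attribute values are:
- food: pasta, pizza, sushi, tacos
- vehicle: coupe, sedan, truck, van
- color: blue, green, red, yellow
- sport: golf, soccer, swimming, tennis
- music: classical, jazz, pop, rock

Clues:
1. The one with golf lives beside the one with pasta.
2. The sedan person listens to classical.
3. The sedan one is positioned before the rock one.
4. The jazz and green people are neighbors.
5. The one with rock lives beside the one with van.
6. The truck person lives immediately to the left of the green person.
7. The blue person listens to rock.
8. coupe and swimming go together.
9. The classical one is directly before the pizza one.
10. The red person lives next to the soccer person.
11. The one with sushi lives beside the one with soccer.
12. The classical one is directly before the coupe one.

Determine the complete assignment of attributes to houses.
Solution:

House | Food | Vehicle | Color | Sport | Music
----------------------------------------------
  1   | sushi | truck | red | golf | jazz
  2   | pasta | sedan | green | soccer | classical
  3   | pizza | coupe | blue | swimming | rock
  4   | tacos | van | yellow | tennis | pop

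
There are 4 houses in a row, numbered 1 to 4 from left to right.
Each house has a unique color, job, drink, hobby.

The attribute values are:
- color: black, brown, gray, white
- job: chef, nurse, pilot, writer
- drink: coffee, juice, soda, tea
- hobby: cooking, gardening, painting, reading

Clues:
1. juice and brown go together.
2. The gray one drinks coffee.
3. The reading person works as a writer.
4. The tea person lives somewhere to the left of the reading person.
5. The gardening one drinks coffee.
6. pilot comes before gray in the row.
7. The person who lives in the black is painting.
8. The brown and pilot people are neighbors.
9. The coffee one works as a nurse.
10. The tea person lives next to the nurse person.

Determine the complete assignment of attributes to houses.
Solution:

House | Color | Job | Drink | Hobby
-----------------------------------
  1   | brown | chef | juice | cooking
  2   | black | pilot | tea | painting
  3   | gray | nurse | coffee | gardening
  4   | white | writer | soda | reading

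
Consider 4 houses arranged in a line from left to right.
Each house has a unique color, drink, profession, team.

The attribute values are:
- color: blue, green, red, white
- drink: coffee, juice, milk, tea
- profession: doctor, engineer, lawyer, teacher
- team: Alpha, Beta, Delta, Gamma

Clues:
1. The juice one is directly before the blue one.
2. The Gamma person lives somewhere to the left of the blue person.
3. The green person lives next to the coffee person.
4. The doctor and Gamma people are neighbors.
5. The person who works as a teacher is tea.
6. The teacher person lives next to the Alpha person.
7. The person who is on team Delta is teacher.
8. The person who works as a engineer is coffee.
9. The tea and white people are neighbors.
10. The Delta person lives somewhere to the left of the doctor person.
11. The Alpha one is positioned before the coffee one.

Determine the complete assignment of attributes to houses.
Solution:

House | Color | Drink | Profession | Team
-----------------------------------------
  1   | red | tea | teacher | Delta
  2   | white | milk | doctor | Alpha
  3   | green | juice | lawyer | Gamma
  4   | blue | coffee | engineer | Beta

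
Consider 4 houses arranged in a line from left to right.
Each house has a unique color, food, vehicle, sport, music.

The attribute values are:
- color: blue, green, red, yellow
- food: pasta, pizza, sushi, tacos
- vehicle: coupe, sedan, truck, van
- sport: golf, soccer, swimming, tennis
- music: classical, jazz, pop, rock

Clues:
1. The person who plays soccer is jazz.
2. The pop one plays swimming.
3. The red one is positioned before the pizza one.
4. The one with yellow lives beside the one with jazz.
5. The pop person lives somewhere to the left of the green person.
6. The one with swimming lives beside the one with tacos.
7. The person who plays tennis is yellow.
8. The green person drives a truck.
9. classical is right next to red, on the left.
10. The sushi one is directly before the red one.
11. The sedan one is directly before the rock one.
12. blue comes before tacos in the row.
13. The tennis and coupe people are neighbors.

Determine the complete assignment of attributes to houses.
Solution:

House | Color | Food | Vehicle | Sport | Music
----------------------------------------------
  1   | yellow | sushi | van | tennis | classical
  2   | red | pasta | coupe | soccer | jazz
  3   | blue | pizza | sedan | swimming | pop
  4   | green | tacos | truck | golf | rock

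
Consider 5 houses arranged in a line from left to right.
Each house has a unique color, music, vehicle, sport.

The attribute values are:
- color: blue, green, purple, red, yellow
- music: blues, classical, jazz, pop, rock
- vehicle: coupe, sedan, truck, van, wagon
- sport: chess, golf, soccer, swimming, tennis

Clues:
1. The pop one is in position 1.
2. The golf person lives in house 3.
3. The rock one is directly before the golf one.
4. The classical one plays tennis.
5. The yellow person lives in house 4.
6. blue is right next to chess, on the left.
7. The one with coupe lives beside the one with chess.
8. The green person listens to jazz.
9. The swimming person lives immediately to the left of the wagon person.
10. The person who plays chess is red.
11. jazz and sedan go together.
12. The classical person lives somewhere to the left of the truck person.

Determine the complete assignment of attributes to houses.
Solution:

House | Color | Music | Vehicle | Sport
---------------------------------------
  1   | blue | pop | coupe | swimming
  2   | red | rock | wagon | chess
  3   | green | jazz | sedan | golf
  4   | yellow | classical | van | tennis
  5   | purple | blues | truck | soccer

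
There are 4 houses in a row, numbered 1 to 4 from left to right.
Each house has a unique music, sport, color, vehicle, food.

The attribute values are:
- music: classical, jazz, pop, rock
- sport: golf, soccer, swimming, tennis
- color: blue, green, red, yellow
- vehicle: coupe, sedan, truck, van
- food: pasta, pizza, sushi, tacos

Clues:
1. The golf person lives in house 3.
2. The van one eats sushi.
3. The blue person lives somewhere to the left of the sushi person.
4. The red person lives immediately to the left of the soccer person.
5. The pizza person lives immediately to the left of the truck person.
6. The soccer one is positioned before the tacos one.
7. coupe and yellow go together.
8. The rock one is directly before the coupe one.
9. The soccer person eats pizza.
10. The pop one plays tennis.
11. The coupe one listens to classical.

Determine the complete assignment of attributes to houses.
Solution:

House | Music | Sport | Color | Vehicle | Food
----------------------------------------------
  1   | rock | swimming | red | sedan | pasta
  2   | classical | soccer | yellow | coupe | pizza
  3   | jazz | golf | blue | truck | tacos
  4   | pop | tennis | green | van | sushi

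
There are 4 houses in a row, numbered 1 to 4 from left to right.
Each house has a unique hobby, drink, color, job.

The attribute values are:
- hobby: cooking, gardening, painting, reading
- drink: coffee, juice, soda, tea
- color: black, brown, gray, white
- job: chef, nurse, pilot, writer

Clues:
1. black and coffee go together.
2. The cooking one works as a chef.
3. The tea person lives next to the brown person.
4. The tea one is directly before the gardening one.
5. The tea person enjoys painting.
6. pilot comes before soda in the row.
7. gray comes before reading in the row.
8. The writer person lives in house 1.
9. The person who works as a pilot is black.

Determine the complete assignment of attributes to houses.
Solution:

House | Hobby | Drink | Color | Job
-----------------------------------
  1   | painting | tea | gray | writer
  2   | gardening | juice | brown | nurse
  3   | reading | coffee | black | pilot
  4   | cooking | soda | white | chef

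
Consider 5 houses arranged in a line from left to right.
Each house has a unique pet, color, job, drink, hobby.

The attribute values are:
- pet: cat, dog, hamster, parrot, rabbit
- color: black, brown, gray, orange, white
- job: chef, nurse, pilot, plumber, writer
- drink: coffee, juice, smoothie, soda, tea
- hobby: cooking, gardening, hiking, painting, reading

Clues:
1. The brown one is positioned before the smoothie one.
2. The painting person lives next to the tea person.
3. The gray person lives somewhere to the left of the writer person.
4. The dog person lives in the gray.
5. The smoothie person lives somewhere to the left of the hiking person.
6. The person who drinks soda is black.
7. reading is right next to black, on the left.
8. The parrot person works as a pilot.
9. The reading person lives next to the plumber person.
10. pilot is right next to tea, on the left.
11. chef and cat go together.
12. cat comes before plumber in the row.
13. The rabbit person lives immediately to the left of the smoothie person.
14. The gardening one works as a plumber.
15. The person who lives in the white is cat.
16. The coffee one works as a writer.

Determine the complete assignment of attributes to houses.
Solution:

House | Pet | Color | Job | Drink | Hobby
-----------------------------------------
  1   | parrot | brown | pilot | juice | painting
  2   | cat | white | chef | tea | reading
  3   | rabbit | black | plumber | soda | gardening
  4   | dog | gray | nurse | smoothie | cooking
  5   | hamster | orange | writer | coffee | hiking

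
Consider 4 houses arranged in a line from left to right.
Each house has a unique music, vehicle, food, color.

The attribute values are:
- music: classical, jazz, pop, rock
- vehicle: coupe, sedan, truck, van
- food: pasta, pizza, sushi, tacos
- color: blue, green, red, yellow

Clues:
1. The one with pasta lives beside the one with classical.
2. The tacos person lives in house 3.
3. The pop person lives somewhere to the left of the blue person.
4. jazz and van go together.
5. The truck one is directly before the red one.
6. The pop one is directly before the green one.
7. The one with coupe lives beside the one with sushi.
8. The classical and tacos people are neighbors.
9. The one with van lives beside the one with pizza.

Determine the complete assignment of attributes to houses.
Solution:

House | Music | Vehicle | Food | Color
--------------------------------------
  1   | pop | coupe | pasta | yellow
  2   | classical | truck | sushi | green
  3   | jazz | van | tacos | red
  4   | rock | sedan | pizza | blue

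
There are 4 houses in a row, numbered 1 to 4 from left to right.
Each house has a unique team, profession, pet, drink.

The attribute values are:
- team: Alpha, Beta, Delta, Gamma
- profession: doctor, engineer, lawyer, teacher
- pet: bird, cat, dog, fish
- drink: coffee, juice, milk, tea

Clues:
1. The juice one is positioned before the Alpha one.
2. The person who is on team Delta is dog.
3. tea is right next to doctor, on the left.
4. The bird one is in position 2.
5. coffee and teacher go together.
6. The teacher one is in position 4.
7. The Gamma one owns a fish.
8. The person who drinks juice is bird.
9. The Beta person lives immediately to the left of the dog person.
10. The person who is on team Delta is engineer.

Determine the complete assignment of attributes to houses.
Solution:

House | Team | Profession | Pet | Drink
---------------------------------------
  1   | Gamma | lawyer | fish | tea
  2   | Beta | doctor | bird | juice
  3   | Delta | engineer | dog | milk
  4   | Alpha | teacher | cat | coffee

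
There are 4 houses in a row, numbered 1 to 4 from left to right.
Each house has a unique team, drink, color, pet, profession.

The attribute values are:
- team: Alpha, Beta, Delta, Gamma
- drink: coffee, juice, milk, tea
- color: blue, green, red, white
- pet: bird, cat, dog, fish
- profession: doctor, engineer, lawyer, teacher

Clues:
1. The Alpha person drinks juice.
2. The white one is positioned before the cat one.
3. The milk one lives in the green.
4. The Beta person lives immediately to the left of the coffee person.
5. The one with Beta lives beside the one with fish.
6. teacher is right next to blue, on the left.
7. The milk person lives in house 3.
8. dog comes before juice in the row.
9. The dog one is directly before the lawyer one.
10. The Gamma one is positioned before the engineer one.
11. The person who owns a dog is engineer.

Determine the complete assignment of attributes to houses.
Solution:

House | Team | Drink | Color | Pet | Profession
-----------------------------------------------
  1   | Beta | tea | white | bird | teacher
  2   | Gamma | coffee | blue | fish | doctor
  3   | Delta | milk | green | dog | engineer
  4   | Alpha | juice | red | cat | lawyer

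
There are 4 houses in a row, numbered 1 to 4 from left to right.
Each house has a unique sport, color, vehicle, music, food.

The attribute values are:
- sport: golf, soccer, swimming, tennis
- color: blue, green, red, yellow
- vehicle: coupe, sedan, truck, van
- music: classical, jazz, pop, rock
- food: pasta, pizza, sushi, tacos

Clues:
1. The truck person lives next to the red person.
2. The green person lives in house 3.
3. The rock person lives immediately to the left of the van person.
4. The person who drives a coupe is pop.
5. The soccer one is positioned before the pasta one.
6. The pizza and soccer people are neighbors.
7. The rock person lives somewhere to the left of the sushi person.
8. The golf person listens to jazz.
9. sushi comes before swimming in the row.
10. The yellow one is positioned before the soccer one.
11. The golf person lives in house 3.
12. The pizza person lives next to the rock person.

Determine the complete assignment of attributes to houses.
Solution:

House | Sport | Color | Vehicle | Music | Food
----------------------------------------------
  1   | tennis | yellow | truck | classical | pizza
  2   | soccer | red | sedan | rock | tacos
  3   | golf | green | van | jazz | sushi
  4   | swimming | blue | coupe | pop | pasta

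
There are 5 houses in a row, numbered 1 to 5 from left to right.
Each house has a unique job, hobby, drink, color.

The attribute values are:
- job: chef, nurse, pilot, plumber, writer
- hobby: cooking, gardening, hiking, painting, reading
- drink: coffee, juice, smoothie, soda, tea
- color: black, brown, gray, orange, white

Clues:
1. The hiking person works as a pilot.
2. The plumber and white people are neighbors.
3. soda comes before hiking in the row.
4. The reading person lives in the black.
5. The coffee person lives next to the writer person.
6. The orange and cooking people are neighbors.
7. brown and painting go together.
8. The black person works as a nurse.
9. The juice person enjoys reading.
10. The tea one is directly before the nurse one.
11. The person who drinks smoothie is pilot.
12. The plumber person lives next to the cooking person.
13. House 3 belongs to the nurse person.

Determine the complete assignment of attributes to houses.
Solution:

House | Job | Hobby | Drink | Color
-----------------------------------
  1   | plumber | gardening | coffee | orange
  2   | writer | cooking | tea | white
  3   | nurse | reading | juice | black
  4   | chef | painting | soda | brown
  5   | pilot | hiking | smoothie | gray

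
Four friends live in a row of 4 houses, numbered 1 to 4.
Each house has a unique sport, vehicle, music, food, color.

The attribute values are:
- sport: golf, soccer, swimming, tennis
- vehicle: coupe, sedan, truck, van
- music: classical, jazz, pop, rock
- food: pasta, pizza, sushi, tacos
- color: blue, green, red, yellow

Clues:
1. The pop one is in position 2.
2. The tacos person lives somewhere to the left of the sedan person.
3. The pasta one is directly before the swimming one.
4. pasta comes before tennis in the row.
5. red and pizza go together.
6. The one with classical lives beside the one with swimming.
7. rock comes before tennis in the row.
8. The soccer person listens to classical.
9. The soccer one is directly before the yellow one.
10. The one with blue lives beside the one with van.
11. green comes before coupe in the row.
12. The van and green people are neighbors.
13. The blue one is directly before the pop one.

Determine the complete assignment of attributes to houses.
Solution:

House | Sport | Vehicle | Music | Food | Color
----------------------------------------------
  1   | soccer | truck | classical | pasta | blue
  2   | swimming | van | pop | tacos | yellow
  3   | golf | sedan | rock | sushi | green
  4   | tennis | coupe | jazz | pizza | red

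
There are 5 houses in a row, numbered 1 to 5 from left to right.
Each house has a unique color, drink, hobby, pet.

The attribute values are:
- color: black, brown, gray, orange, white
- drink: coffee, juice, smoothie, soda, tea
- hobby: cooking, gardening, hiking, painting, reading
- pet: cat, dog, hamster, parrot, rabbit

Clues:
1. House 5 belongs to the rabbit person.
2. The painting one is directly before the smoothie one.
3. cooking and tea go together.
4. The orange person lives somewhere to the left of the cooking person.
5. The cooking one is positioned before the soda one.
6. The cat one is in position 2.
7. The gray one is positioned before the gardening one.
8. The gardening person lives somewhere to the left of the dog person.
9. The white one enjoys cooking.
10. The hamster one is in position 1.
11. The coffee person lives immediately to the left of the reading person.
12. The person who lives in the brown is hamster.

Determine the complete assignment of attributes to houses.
Solution:

House | Color | Drink | Hobby | Pet
-----------------------------------
  1   | brown | coffee | painting | hamster
  2   | gray | smoothie | reading | cat
  3   | orange | juice | gardening | parrot
  4   | white | tea | cooking | dog
  5   | black | soda | hiking | rabbit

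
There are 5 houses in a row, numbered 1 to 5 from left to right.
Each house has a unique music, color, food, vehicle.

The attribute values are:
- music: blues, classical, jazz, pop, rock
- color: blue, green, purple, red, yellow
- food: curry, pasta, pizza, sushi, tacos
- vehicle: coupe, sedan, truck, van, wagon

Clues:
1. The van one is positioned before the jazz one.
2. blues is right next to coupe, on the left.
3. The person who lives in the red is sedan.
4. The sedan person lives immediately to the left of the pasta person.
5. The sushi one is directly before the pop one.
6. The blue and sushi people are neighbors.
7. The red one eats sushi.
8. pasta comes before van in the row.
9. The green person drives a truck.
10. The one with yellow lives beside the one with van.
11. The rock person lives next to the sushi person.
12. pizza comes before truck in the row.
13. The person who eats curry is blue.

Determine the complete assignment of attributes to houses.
Solution:

House | Music | Color | Food | Vehicle
--------------------------------------
  1   | rock | blue | curry | wagon
  2   | blues | red | sushi | sedan
  3   | pop | yellow | pasta | coupe
  4   | classical | purple | pizza | van
  5   | jazz | green | tacos | truck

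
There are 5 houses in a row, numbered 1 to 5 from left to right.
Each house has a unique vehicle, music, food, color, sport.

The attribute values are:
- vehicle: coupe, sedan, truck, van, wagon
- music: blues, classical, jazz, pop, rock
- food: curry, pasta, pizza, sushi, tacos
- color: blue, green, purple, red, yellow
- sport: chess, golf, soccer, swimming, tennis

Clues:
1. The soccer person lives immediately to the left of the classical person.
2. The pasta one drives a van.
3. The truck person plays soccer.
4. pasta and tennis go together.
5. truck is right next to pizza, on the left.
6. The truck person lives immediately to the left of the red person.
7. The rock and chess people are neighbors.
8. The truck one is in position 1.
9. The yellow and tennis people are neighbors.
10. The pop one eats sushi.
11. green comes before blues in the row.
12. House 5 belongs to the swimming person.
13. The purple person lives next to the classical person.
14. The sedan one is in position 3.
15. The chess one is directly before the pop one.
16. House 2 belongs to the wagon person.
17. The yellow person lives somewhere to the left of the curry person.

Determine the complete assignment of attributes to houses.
Solution:

House | Vehicle | Music | Food | Color | Sport
----------------------------------------------
  1   | truck | rock | tacos | purple | soccer
  2   | wagon | classical | pizza | red | chess
  3   | sedan | pop | sushi | yellow | golf
  4   | van | jazz | pasta | green | tennis
  5   | coupe | blues | curry | blue | swimming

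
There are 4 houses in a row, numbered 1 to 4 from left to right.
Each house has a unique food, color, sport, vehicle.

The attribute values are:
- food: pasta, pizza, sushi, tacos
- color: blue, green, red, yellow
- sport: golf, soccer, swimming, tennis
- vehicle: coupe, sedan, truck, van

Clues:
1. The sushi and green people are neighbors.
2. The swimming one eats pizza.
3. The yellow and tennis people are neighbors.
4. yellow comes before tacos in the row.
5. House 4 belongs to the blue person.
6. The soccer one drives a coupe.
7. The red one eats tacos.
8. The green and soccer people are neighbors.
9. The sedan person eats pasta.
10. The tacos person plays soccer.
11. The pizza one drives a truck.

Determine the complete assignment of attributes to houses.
Solution:

House | Food | Color | Sport | Vehicle
--------------------------------------
  1   | sushi | yellow | golf | van
  2   | pasta | green | tennis | sedan
  3   | tacos | red | soccer | coupe
  4   | pizza | blue | swimming | truck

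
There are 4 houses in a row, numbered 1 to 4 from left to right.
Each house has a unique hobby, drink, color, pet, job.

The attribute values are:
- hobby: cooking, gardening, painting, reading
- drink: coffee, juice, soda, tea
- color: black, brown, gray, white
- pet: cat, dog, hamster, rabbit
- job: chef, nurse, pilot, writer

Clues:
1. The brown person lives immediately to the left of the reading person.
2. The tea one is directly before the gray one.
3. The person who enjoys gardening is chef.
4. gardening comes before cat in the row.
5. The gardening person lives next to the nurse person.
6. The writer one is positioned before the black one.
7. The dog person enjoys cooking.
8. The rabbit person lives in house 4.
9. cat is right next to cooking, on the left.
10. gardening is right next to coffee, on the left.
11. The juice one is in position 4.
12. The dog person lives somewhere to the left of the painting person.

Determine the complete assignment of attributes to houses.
Solution:

House | Hobby | Drink | Color | Pet | Job
-----------------------------------------
  1   | gardening | tea | brown | hamster | chef
  2   | reading | coffee | gray | cat | nurse
  3   | cooking | soda | white | dog | writer
  4   | painting | juice | black | rabbit | pilot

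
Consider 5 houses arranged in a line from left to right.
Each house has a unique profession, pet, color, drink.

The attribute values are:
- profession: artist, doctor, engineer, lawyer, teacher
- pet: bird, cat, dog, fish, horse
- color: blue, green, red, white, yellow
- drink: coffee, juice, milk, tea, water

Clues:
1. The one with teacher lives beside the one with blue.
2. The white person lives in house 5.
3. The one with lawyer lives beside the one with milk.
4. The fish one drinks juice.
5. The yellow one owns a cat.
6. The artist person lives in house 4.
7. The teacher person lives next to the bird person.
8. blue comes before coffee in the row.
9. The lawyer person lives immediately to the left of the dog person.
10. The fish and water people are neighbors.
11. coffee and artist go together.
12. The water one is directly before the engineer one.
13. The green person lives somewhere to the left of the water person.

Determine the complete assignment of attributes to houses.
Solution:

House | Profession | Pet | Color | Drink
----------------------------------------
  1   | teacher | fish | green | juice
  2   | lawyer | bird | blue | water
  3   | engineer | dog | red | milk
  4   | artist | cat | yellow | coffee
  5   | doctor | horse | white | tea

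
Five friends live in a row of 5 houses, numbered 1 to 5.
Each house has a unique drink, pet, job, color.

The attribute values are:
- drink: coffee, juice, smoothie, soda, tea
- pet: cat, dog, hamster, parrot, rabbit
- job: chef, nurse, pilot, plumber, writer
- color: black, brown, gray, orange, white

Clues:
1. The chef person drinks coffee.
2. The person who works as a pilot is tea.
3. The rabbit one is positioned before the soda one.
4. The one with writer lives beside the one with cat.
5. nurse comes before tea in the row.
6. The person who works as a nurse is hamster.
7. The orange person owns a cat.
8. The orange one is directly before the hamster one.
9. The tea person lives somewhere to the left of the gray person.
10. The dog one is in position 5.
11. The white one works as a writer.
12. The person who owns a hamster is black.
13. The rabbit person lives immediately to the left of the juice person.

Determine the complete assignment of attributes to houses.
Solution:

House | Drink | Pet | Job | Color
---------------------------------
  1   | smoothie | rabbit | writer | white
  2   | juice | cat | plumber | orange
  3   | soda | hamster | nurse | black
  4   | tea | parrot | pilot | brown
  5   | coffee | dog | chef | gray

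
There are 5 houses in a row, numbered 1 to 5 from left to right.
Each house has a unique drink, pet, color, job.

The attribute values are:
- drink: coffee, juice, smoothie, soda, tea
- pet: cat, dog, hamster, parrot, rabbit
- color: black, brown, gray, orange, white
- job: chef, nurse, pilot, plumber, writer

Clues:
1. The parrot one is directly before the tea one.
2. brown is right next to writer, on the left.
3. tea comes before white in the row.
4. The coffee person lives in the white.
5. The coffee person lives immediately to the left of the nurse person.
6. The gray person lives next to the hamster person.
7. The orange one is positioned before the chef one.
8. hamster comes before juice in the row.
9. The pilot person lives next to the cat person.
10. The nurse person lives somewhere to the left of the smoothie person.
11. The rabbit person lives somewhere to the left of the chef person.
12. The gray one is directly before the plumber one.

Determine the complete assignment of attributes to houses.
Solution:

House | Drink | Pet | Color | Job
---------------------------------
  1   | soda | parrot | brown | pilot
  2   | tea | cat | gray | writer
  3   | coffee | hamster | white | plumber
  4   | juice | rabbit | orange | nurse
  5   | smoothie | dog | black | chef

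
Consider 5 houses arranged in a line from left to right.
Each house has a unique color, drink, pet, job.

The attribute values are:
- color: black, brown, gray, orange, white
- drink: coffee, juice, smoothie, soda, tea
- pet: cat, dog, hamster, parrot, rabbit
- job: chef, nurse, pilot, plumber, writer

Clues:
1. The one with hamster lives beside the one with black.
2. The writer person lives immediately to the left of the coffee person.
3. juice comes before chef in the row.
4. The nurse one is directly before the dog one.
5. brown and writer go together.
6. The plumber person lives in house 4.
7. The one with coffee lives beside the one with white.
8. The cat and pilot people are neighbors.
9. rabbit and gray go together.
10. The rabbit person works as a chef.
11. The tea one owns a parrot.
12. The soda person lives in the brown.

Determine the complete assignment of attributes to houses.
Solution:

House | Color | Drink | Pet | Job
---------------------------------
  1   | brown | soda | hamster | writer
  2   | black | coffee | cat | nurse
  3   | white | juice | dog | pilot
  4   | orange | tea | parrot | plumber
  5   | gray | smoothie | rabbit | chef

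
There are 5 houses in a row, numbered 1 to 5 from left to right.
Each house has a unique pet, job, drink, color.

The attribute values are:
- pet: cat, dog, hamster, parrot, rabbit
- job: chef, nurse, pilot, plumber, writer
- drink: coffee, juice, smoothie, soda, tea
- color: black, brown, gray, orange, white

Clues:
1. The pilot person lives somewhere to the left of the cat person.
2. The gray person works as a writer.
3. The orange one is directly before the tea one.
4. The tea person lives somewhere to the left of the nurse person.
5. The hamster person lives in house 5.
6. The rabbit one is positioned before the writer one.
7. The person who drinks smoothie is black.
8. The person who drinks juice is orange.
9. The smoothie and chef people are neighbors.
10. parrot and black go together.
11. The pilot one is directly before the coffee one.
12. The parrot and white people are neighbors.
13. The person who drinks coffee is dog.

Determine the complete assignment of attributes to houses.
Solution:

House | Pet | Job | Drink | Color
---------------------------------
  1   | parrot | pilot | smoothie | black
  2   | dog | chef | coffee | white
  3   | rabbit | plumber | juice | orange
  4   | cat | writer | tea | gray
  5   | hamster | nurse | soda | brown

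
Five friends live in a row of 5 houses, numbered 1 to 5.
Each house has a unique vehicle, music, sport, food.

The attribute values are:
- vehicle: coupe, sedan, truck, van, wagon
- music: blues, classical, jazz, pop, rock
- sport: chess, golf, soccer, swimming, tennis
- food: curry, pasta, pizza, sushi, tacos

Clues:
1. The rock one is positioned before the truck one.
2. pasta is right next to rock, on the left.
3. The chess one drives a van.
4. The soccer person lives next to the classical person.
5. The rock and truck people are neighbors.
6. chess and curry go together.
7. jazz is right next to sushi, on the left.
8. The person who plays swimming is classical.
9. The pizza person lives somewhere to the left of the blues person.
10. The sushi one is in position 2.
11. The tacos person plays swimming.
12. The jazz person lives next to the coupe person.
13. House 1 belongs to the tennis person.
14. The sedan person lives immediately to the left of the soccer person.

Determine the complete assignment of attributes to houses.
Solution:

House | Vehicle | Music | Sport | Food
--------------------------------------
  1   | sedan | jazz | tennis | pasta
  2   | coupe | rock | soccer | sushi
  3   | truck | classical | swimming | tacos
  4   | wagon | pop | golf | pizza
  5   | van | blues | chess | curry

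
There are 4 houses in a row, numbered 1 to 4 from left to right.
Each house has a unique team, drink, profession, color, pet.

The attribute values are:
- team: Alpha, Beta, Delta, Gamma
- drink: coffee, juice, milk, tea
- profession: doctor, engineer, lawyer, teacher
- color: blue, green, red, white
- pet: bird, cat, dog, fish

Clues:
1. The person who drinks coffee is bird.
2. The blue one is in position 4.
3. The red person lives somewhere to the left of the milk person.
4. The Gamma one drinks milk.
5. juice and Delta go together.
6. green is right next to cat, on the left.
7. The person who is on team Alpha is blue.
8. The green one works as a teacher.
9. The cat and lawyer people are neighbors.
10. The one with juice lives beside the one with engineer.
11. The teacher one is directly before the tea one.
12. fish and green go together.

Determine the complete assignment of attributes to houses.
Solution:

House | Team | Drink | Profession | Color | Pet
-----------------------------------------------
  1   | Delta | juice | teacher | green | fish
  2   | Beta | tea | engineer | red | cat
  3   | Gamma | milk | lawyer | white | dog
  4   | Alpha | coffee | doctor | blue | bird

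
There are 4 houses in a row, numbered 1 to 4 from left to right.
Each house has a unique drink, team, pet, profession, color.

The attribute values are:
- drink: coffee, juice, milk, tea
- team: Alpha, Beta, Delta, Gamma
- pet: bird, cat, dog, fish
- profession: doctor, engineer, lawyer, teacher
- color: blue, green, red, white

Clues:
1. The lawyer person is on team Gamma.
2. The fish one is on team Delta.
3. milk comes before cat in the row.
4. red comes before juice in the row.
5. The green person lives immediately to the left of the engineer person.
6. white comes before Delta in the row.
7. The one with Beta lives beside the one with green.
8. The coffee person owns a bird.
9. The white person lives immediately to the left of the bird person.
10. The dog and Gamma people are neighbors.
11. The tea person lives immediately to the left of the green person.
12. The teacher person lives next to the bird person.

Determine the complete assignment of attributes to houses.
Solution:

House | Drink | Team | Pet | Profession | Color
-----------------------------------------------
  1   | tea | Beta | dog | teacher | white
  2   | coffee | Gamma | bird | lawyer | green
  3   | milk | Delta | fish | engineer | red
  4   | juice | Alpha | cat | doctor | blue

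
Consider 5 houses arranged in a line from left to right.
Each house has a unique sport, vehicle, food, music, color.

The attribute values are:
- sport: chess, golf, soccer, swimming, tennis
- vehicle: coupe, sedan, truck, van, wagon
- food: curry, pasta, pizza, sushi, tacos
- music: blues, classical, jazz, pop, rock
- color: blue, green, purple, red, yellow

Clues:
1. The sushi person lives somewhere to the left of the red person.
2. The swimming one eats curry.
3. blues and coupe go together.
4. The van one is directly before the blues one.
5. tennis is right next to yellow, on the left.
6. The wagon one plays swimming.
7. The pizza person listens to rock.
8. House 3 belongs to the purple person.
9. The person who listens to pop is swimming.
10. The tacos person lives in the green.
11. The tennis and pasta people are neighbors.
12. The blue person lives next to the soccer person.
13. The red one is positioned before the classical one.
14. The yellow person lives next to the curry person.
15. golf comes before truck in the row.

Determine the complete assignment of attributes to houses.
Solution:

House | Sport | Vehicle | Food | Music | Color
----------------------------------------------
  1   | tennis | van | sushi | jazz | blue
  2   | soccer | coupe | pasta | blues | yellow
  3   | swimming | wagon | curry | pop | purple
  4   | golf | sedan | pizza | rock | red
  5   | chess | truck | tacos | classical | green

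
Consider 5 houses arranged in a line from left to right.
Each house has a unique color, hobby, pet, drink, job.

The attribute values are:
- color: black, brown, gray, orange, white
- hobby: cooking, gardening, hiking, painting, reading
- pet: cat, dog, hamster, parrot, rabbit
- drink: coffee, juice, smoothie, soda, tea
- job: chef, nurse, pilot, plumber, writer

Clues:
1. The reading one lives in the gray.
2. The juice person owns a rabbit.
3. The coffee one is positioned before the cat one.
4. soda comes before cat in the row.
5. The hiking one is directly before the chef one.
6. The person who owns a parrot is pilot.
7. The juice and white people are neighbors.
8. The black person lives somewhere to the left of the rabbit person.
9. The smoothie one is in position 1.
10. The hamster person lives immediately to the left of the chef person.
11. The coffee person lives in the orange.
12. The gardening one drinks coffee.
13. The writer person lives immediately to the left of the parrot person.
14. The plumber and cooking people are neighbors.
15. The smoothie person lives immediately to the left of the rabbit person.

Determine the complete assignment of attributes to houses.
Solution:

House | Color | Hobby | Pet | Drink | Job
-----------------------------------------
  1   | black | hiking | hamster | smoothie | plumber
  2   | brown | cooking | rabbit | juice | chef
  3   | white | painting | dog | soda | writer
  4   | orange | gardening | parrot | coffee | pilot
  5   | gray | reading | cat | tea | nurse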